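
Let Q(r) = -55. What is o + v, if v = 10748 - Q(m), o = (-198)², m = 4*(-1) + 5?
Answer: 50007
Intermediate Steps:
m = 1 (m = -4 + 5 = 1)
o = 39204
v = 10803 (v = 10748 - 1*(-55) = 10748 + 55 = 10803)
o + v = 39204 + 10803 = 50007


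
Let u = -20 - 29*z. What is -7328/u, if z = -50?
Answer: -3664/715 ≈ -5.1245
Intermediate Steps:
u = 1430 (u = -20 - 29*(-50) = -20 + 1450 = 1430)
-7328/u = -7328/1430 = -7328*1/1430 = -3664/715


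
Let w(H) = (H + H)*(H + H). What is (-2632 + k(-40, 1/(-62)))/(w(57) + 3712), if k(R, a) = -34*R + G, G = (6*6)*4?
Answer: -282/4177 ≈ -0.067513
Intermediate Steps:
G = 144 (G = 36*4 = 144)
w(H) = 4*H² (w(H) = (2*H)*(2*H) = 4*H²)
k(R, a) = 144 - 34*R (k(R, a) = -34*R + 144 = 144 - 34*R)
(-2632 + k(-40, 1/(-62)))/(w(57) + 3712) = (-2632 + (144 - 34*(-40)))/(4*57² + 3712) = (-2632 + (144 + 1360))/(4*3249 + 3712) = (-2632 + 1504)/(12996 + 3712) = -1128/16708 = -1128*1/16708 = -282/4177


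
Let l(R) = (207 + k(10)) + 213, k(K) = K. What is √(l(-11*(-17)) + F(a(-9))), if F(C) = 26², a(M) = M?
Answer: √1106 ≈ 33.257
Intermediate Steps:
l(R) = 430 (l(R) = (207 + 10) + 213 = 217 + 213 = 430)
F(C) = 676
√(l(-11*(-17)) + F(a(-9))) = √(430 + 676) = √1106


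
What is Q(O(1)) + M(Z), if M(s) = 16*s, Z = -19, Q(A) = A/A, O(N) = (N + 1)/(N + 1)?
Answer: -303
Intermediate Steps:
O(N) = 1 (O(N) = (1 + N)/(1 + N) = 1)
Q(A) = 1
Q(O(1)) + M(Z) = 1 + 16*(-19) = 1 - 304 = -303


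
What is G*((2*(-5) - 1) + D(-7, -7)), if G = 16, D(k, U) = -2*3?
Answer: -272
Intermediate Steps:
D(k, U) = -6
G*((2*(-5) - 1) + D(-7, -7)) = 16*((2*(-5) - 1) - 6) = 16*((-10 - 1) - 6) = 16*(-11 - 6) = 16*(-17) = -272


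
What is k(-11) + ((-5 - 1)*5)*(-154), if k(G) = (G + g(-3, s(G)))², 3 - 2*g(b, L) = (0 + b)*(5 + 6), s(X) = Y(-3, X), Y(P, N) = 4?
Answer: 4669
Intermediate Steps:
s(X) = 4
g(b, L) = 3/2 - 11*b/2 (g(b, L) = 3/2 - (0 + b)*(5 + 6)/2 = 3/2 - b*11/2 = 3/2 - 11*b/2)
k(G) = (18 + G)² (k(G) = (G + (3/2 - 11/2*(-3)))² = (G + (3/2 + 33/2))² = (G + 18)² = (18 + G)²)
k(-11) + ((-5 - 1)*5)*(-154) = (18 - 11)² + ((-5 - 1)*5)*(-154) = 7² - 6*5*(-154) = 49 - 30*(-154) = 49 + 4620 = 4669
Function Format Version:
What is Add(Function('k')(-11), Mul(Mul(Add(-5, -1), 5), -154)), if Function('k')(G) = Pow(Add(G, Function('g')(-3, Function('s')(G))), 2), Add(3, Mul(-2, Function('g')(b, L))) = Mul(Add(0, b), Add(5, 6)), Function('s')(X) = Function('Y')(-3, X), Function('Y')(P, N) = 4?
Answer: 4669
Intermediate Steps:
Function('s')(X) = 4
Function('g')(b, L) = Add(Rational(3, 2), Mul(Rational(-11, 2), b)) (Function('g')(b, L) = Add(Rational(3, 2), Mul(Rational(-1, 2), Mul(Add(0, b), Add(5, 6)))) = Add(Rational(3, 2), Mul(Rational(-1, 2), Mul(b, 11))) = Add(Rational(3, 2), Mul(Rational(-1, 2), Mul(11, b))) = Add(Rational(3, 2), Mul(Rational(-11, 2), b)))
Function('k')(G) = Pow(Add(18, G), 2) (Function('k')(G) = Pow(Add(G, Add(Rational(3, 2), Mul(Rational(-11, 2), -3))), 2) = Pow(Add(G, Add(Rational(3, 2), Rational(33, 2))), 2) = Pow(Add(G, 18), 2) = Pow(Add(18, G), 2))
Add(Function('k')(-11), Mul(Mul(Add(-5, -1), 5), -154)) = Add(Pow(Add(18, -11), 2), Mul(Mul(Add(-5, -1), 5), -154)) = Add(Pow(7, 2), Mul(Mul(-6, 5), -154)) = Add(49, Mul(-30, -154)) = Add(49, 4620) = 4669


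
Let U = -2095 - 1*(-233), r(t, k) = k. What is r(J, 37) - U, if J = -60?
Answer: 1899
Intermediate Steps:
U = -1862 (U = -2095 + 233 = -1862)
r(J, 37) - U = 37 - 1*(-1862) = 37 + 1862 = 1899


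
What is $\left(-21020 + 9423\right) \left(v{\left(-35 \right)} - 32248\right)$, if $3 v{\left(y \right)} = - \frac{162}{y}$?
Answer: $\frac{13088675722}{35} \approx 3.7396 \cdot 10^{8}$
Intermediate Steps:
$v{\left(y \right)} = - \frac{54}{y}$ ($v{\left(y \right)} = \frac{\left(-162\right) \frac{1}{y}}{3} = - \frac{54}{y}$)
$\left(-21020 + 9423\right) \left(v{\left(-35 \right)} - 32248\right) = \left(-21020 + 9423\right) \left(- \frac{54}{-35} - 32248\right) = - 11597 \left(\left(-54\right) \left(- \frac{1}{35}\right) - 32248\right) = - 11597 \left(\frac{54}{35} - 32248\right) = \left(-11597\right) \left(- \frac{1128626}{35}\right) = \frac{13088675722}{35}$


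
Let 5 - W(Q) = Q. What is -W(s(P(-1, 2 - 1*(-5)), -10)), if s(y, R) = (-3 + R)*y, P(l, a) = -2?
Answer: 21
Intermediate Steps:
s(y, R) = y*(-3 + R)
W(Q) = 5 - Q
-W(s(P(-1, 2 - 1*(-5)), -10)) = -(5 - (-2)*(-3 - 10)) = -(5 - (-2)*(-13)) = -(5 - 1*26) = -(5 - 26) = -1*(-21) = 21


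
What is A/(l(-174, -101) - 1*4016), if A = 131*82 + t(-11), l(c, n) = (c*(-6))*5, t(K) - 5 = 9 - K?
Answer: 10767/1204 ≈ 8.9427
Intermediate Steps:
t(K) = 14 - K (t(K) = 5 + (9 - K) = 14 - K)
l(c, n) = -30*c (l(c, n) = -6*c*5 = -30*c)
A = 10767 (A = 131*82 + (14 - 1*(-11)) = 10742 + (14 + 11) = 10742 + 25 = 10767)
A/(l(-174, -101) - 1*4016) = 10767/(-30*(-174) - 1*4016) = 10767/(5220 - 4016) = 10767/1204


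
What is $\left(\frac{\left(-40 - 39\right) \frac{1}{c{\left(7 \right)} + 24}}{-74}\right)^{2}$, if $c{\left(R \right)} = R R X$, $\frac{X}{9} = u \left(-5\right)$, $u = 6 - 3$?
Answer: $\frac{6241}{237884454756} \approx 2.6235 \cdot 10^{-8}$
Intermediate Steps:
$u = 3$ ($u = 6 - 3 = 3$)
$X = -135$ ($X = 9 \cdot 3 \left(-5\right) = 9 \left(-15\right) = -135$)
$c{\left(R \right)} = - 135 R^{2}$ ($c{\left(R \right)} = R R \left(-135\right) = R^{2} \left(-135\right) = - 135 R^{2}$)
$\left(\frac{\left(-40 - 39\right) \frac{1}{c{\left(7 \right)} + 24}}{-74}\right)^{2} = \left(\frac{\left(-40 - 39\right) \frac{1}{- 135 \cdot 7^{2} + 24}}{-74}\right)^{2} = \left(- \frac{79}{\left(-135\right) 49 + 24} \left(- \frac{1}{74}\right)\right)^{2} = \left(- \frac{79}{-6615 + 24} \left(- \frac{1}{74}\right)\right)^{2} = \left(- \frac{79}{-6591} \left(- \frac{1}{74}\right)\right)^{2} = \left(\left(-79\right) \left(- \frac{1}{6591}\right) \left(- \frac{1}{74}\right)\right)^{2} = \left(\frac{79}{6591} \left(- \frac{1}{74}\right)\right)^{2} = \left(- \frac{79}{487734}\right)^{2} = \frac{6241}{237884454756}$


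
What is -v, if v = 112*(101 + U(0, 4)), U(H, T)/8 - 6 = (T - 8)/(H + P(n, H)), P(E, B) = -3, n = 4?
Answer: -53648/3 ≈ -17883.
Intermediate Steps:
U(H, T) = 48 + 8*(-8 + T)/(-3 + H) (U(H, T) = 48 + 8*((T - 8)/(H - 3)) = 48 + 8*((-8 + T)/(-3 + H)) = 48 + 8*(-8 + T)/(-3 + H))
v = 53648/3 (v = 112*(101 + 8*(-26 + 4 + 6*0)/(-3 + 0)) = 112*(101 + 8*(-26 + 4 + 0)/(-3)) = 112*(101 + 8*(-⅓)*(-22)) = 112*(101 + 176/3) = 112*(479/3) = 53648/3 ≈ 17883.)
-v = -1*53648/3 = -53648/3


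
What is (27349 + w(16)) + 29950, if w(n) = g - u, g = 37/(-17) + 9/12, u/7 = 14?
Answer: 3889571/68 ≈ 57200.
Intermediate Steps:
u = 98 (u = 7*14 = 98)
g = -97/68 (g = 37*(-1/17) + 9*(1/12) = -37/17 + ¾ = -97/68 ≈ -1.4265)
w(n) = -6761/68 (w(n) = -97/68 - 1*98 = -97/68 - 98 = -6761/68)
(27349 + w(16)) + 29950 = (27349 - 6761/68) + 29950 = 1852971/68 + 29950 = 3889571/68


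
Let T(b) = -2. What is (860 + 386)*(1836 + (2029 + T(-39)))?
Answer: 4813298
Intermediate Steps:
(860 + 386)*(1836 + (2029 + T(-39))) = (860 + 386)*(1836 + (2029 - 2)) = 1246*(1836 + 2027) = 1246*3863 = 4813298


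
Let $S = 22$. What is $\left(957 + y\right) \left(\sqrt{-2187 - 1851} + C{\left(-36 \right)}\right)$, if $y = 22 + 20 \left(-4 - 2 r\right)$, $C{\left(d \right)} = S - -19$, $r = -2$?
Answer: $40139 + 979 i \sqrt{4038} \approx 40139.0 + 62211.0 i$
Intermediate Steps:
$C{\left(d \right)} = 41$ ($C{\left(d \right)} = 22 - -19 = 22 + 19 = 41$)
$y = 22$ ($y = 22 + 20 \left(-4 - -4\right) = 22 + 20 \left(-4 + 4\right) = 22 + 20 \cdot 0 = 22 + 0 = 22$)
$\left(957 + y\right) \left(\sqrt{-2187 - 1851} + C{\left(-36 \right)}\right) = \left(957 + 22\right) \left(\sqrt{-2187 - 1851} + 41\right) = 979 \left(\sqrt{-4038} + 41\right) = 979 \left(i \sqrt{4038} + 41\right) = 979 \left(41 + i \sqrt{4038}\right) = 40139 + 979 i \sqrt{4038}$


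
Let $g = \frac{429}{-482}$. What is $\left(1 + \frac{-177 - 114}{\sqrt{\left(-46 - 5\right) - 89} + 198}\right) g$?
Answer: $\frac{3919773}{9481904} - \frac{124839 i \sqrt{35}}{9481904} \approx 0.41339 - 0.077891 i$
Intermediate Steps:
$g = - \frac{429}{482}$ ($g = 429 \left(- \frac{1}{482}\right) = - \frac{429}{482} \approx -0.89004$)
$\left(1 + \frac{-177 - 114}{\sqrt{\left(-46 - 5\right) - 89} + 198}\right) g = \left(1 + \frac{-177 - 114}{\sqrt{\left(-46 - 5\right) - 89} + 198}\right) \left(- \frac{429}{482}\right) = \left(1 - \frac{291}{\sqrt{\left(-46 - 5\right) - 89} + 198}\right) \left(- \frac{429}{482}\right) = \left(1 - \frac{291}{\sqrt{-51 - 89} + 198}\right) \left(- \frac{429}{482}\right) = \left(1 - \frac{291}{\sqrt{-140} + 198}\right) \left(- \frac{429}{482}\right) = \left(1 - \frac{291}{2 i \sqrt{35} + 198}\right) \left(- \frac{429}{482}\right) = \left(1 - \frac{291}{198 + 2 i \sqrt{35}}\right) \left(- \frac{429}{482}\right) = - \frac{429}{482} + \frac{124839}{482 \left(198 + 2 i \sqrt{35}\right)}$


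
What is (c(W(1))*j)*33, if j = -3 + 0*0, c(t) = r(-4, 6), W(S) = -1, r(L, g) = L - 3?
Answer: 693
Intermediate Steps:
r(L, g) = -3 + L
c(t) = -7 (c(t) = -3 - 4 = -7)
j = -3 (j = -3 + 0 = -3)
(c(W(1))*j)*33 = -7*(-3)*33 = 21*33 = 693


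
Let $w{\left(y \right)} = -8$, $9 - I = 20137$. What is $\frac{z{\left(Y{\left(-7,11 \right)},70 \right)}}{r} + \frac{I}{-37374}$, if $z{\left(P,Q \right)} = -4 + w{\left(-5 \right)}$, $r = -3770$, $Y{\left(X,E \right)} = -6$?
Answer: $\frac{19082762}{35224995} \approx 0.54174$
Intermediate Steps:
$I = -20128$ ($I = 9 - 20137 = -20128$)
$z{\left(P,Q \right)} = -12$ ($z{\left(P,Q \right)} = -4 - 8 = -12$)
$\frac{z{\left(Y{\left(-7,11 \right)},70 \right)}}{r} + \frac{I}{-37374} = - \frac{12}{-3770} - \frac{20128}{-37374} = \left(-12\right) \left(- \frac{1}{3770}\right) - - \frac{10064}{18687} = \frac{6}{1885} + \frac{10064}{18687} = \frac{19082762}{35224995}$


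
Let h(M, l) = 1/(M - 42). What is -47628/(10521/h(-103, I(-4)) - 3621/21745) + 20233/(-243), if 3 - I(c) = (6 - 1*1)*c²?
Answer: -111822871526423/1343505675663 ≈ -83.232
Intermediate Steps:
I(c) = 3 - 5*c² (I(c) = 3 - (6 - 1*1)*c² = 3 - (6 - 1)*c² = 3 - 5*c²)
h(M, l) = 1/(-42 + M)
-47628/(10521/h(-103, I(-4)) - 3621/21745) + 20233/(-243) = -47628/(10521/(1/(-42 - 103)) - 3621/21745) + 20233/(-243) = -47628/(10521/(1/(-145)) - 3621*1/21745) + 20233*(-1/243) = -47628/(10521/(-1/145) - 3621/21745) - 20233/243 = -47628/(10521*(-145) - 3621/21745) - 20233/243 = -47628/(-1525545 - 3621/21745) - 20233/243 = -47628/(-33172979646/21745) - 20233/243 = -47628*(-21745/33172979646) - 20233/243 = 172611810/5528829941 - 20233/243 = -111822871526423/1343505675663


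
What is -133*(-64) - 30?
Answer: 8482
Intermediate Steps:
-133*(-64) - 30 = 8512 - 30 = 8482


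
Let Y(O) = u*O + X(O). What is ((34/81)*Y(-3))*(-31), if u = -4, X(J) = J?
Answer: -1054/9 ≈ -117.11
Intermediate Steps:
Y(O) = -3*O (Y(O) = -4*O + O = -3*O)
((34/81)*Y(-3))*(-31) = ((34/81)*(-3*(-3)))*(-31) = ((34*(1/81))*9)*(-31) = ((34/81)*9)*(-31) = (34/9)*(-31) = -1054/9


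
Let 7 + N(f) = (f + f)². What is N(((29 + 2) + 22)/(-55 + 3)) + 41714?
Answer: 28196741/676 ≈ 41711.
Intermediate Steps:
N(f) = -7 + 4*f² (N(f) = -7 + (f + f)² = -7 + (2*f)² = -7 + 4*f²)
N(((29 + 2) + 22)/(-55 + 3)) + 41714 = (-7 + 4*(((29 + 2) + 22)/(-55 + 3))²) + 41714 = (-7 + 4*((31 + 22)/(-52))²) + 41714 = (-7 + 4*(53*(-1/52))²) + 41714 = (-7 + 4*(-53/52)²) + 41714 = (-7 + 4*(2809/2704)) + 41714 = (-7 + 2809/676) + 41714 = -1923/676 + 41714 = 28196741/676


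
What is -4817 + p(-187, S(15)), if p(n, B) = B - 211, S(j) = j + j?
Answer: -4998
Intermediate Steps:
S(j) = 2*j
p(n, B) = -211 + B
-4817 + p(-187, S(15)) = -4817 + (-211 + 2*15) = -4817 + (-211 + 30) = -4817 - 181 = -4998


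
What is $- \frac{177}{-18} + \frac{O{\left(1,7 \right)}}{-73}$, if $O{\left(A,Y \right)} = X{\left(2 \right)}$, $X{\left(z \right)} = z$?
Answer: $\frac{4295}{438} \approx 9.8059$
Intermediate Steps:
$O{\left(A,Y \right)} = 2$
$- \frac{177}{-18} + \frac{O{\left(1,7 \right)}}{-73} = - \frac{177}{-18} + \frac{2}{-73} = \left(-177\right) \left(- \frac{1}{18}\right) + 2 \left(- \frac{1}{73}\right) = \frac{59}{6} - \frac{2}{73} = \frac{4295}{438}$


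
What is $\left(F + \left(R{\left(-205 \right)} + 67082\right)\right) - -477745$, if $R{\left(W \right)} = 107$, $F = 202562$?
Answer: $747496$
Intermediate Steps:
$\left(F + \left(R{\left(-205 \right)} + 67082\right)\right) - -477745 = \left(202562 + \left(107 + 67082\right)\right) - -477745 = \left(202562 + 67189\right) + 477745 = 269751 + 477745 = 747496$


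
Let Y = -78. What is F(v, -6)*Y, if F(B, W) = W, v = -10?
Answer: 468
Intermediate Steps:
F(v, -6)*Y = -6*(-78) = 468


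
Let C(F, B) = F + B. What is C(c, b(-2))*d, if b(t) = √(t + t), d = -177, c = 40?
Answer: -7080 - 354*I ≈ -7080.0 - 354.0*I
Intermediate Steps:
b(t) = √2*√t (b(t) = √(2*t) = √2*√t)
C(F, B) = B + F
C(c, b(-2))*d = (√2*√(-2) + 40)*(-177) = (√2*(I*√2) + 40)*(-177) = (2*I + 40)*(-177) = (40 + 2*I)*(-177) = -7080 - 354*I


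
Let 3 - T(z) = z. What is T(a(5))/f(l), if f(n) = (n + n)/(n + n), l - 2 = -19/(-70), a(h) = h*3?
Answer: -12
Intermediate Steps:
a(h) = 3*h
T(z) = 3 - z
l = 159/70 (l = 2 - 19/(-70) = 2 - 19*(-1/70) = 2 + 19/70 = 159/70 ≈ 2.2714)
f(n) = 1 (f(n) = (2*n)/((2*n)) = (2*n)*(1/(2*n)) = 1)
T(a(5))/f(l) = (3 - 3*5)/1 = (3 - 1*15)*1 = (3 - 15)*1 = -12*1 = -12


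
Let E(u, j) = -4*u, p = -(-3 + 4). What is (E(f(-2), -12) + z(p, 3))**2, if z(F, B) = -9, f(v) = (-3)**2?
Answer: 2025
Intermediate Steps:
f(v) = 9
p = -1 (p = -1*1 = -1)
(E(f(-2), -12) + z(p, 3))**2 = (-4*9 - 9)**2 = (-36 - 9)**2 = (-45)**2 = 2025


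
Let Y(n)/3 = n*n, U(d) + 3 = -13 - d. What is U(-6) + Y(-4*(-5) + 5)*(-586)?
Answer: -1098760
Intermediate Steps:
U(d) = -16 - d (U(d) = -3 + (-13 - d) = -16 - d)
Y(n) = 3*n² (Y(n) = 3*(n*n) = 3*n²)
U(-6) + Y(-4*(-5) + 5)*(-586) = (-16 - 1*(-6)) + (3*(-4*(-5) + 5)²)*(-586) = (-16 + 6) + (3*(20 + 5)²)*(-586) = -10 + (3*25²)*(-586) = -10 + (3*625)*(-586) = -10 + 1875*(-586) = -10 - 1098750 = -1098760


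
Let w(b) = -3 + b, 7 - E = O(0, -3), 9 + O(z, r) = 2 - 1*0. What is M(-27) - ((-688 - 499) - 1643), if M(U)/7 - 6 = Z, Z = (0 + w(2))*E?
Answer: 2774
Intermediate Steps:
O(z, r) = -7 (O(z, r) = -9 + (2 - 1*0) = -9 + (2 + 0) = -9 + 2 = -7)
E = 14 (E = 7 - 1*(-7) = 7 + 7 = 14)
Z = -14 (Z = (0 + (-3 + 2))*14 = (0 - 1)*14 = -1*14 = -14)
M(U) = -56 (M(U) = 42 + 7*(-14) = 42 - 98 = -56)
M(-27) - ((-688 - 499) - 1643) = -56 - ((-688 - 499) - 1643) = -56 - (-1187 - 1643) = -56 - 1*(-2830) = -56 + 2830 = 2774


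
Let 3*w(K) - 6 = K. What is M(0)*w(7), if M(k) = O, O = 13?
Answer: 169/3 ≈ 56.333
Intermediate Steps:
w(K) = 2 + K/3
M(k) = 13
M(0)*w(7) = 13*(2 + (⅓)*7) = 13*(2 + 7/3) = 13*(13/3) = 169/3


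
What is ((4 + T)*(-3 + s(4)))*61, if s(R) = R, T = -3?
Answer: 61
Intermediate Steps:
((4 + T)*(-3 + s(4)))*61 = ((4 - 3)*(-3 + 4))*61 = (1*1)*61 = 1*61 = 61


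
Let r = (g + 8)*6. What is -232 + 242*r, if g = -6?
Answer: 2672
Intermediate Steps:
r = 12 (r = (-6 + 8)*6 = 2*6 = 12)
-232 + 242*r = -232 + 242*12 = -232 + 2904 = 2672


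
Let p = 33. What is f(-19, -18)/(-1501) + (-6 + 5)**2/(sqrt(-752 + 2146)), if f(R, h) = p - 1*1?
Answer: -32/1501 + sqrt(1394)/1394 ≈ 0.0054645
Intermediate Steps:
f(R, h) = 32 (f(R, h) = 33 - 1*1 = 33 - 1 = 32)
f(-19, -18)/(-1501) + (-6 + 5)**2/(sqrt(-752 + 2146)) = 32/(-1501) + (-6 + 5)**2/(sqrt(-752 + 2146)) = 32*(-1/1501) + (-1)**2/(sqrt(1394)) = -32/1501 + 1*(sqrt(1394)/1394) = -32/1501 + sqrt(1394)/1394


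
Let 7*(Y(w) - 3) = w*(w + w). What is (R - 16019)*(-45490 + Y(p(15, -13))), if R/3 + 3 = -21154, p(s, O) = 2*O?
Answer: 25202860930/7 ≈ 3.6004e+9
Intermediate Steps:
R = -63471 (R = -9 + 3*(-21154) = -9 - 63462 = -63471)
Y(w) = 3 + 2*w²/7 (Y(w) = 3 + (w*(w + w))/7 = 3 + (w*(2*w))/7 = 3 + (2*w²)/7 = 3 + 2*w²/7)
(R - 16019)*(-45490 + Y(p(15, -13))) = (-63471 - 16019)*(-45490 + (3 + 2*(2*(-13))²/7)) = -79490*(-45490 + (3 + (2/7)*(-26)²)) = -79490*(-45490 + (3 + (2/7)*676)) = -79490*(-45490 + (3 + 1352/7)) = -79490*(-45490 + 1373/7) = -79490*(-317057/7) = 25202860930/7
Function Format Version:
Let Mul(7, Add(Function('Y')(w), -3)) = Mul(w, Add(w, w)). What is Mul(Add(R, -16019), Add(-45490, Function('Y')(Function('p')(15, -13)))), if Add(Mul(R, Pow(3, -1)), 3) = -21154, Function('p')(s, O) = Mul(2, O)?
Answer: Rational(25202860930, 7) ≈ 3.6004e+9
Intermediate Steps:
R = -63471 (R = Add(-9, Mul(3, -21154)) = Add(-9, -63462) = -63471)
Function('Y')(w) = Add(3, Mul(Rational(2, 7), Pow(w, 2))) (Function('Y')(w) = Add(3, Mul(Rational(1, 7), Mul(w, Add(w, w)))) = Add(3, Mul(Rational(1, 7), Mul(w, Mul(2, w)))) = Add(3, Mul(Rational(1, 7), Mul(2, Pow(w, 2)))) = Add(3, Mul(Rational(2, 7), Pow(w, 2))))
Mul(Add(R, -16019), Add(-45490, Function('Y')(Function('p')(15, -13)))) = Mul(Add(-63471, -16019), Add(-45490, Add(3, Mul(Rational(2, 7), Pow(Mul(2, -13), 2))))) = Mul(-79490, Add(-45490, Add(3, Mul(Rational(2, 7), Pow(-26, 2))))) = Mul(-79490, Add(-45490, Add(3, Mul(Rational(2, 7), 676)))) = Mul(-79490, Add(-45490, Add(3, Rational(1352, 7)))) = Mul(-79490, Add(-45490, Rational(1373, 7))) = Mul(-79490, Rational(-317057, 7)) = Rational(25202860930, 7)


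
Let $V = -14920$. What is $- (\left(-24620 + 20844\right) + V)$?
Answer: $18696$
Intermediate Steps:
$- (\left(-24620 + 20844\right) + V) = - (\left(-24620 + 20844\right) - 14920) = - (-3776 - 14920) = \left(-1\right) \left(-18696\right) = 18696$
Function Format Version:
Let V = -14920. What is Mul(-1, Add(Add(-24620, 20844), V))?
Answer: 18696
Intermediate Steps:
Mul(-1, Add(Add(-24620, 20844), V)) = Mul(-1, Add(Add(-24620, 20844), -14920)) = Mul(-1, Add(-3776, -14920)) = Mul(-1, -18696) = 18696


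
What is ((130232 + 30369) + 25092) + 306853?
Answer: 492546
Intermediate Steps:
((130232 + 30369) + 25092) + 306853 = (160601 + 25092) + 306853 = 185693 + 306853 = 492546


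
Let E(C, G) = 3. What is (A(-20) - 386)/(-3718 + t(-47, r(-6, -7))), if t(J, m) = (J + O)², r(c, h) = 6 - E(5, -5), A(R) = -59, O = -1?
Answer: 445/1414 ≈ 0.31471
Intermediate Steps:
r(c, h) = 3 (r(c, h) = 6 - 1*3 = 6 - 3 = 3)
t(J, m) = (-1 + J)² (t(J, m) = (J - 1)² = (-1 + J)²)
(A(-20) - 386)/(-3718 + t(-47, r(-6, -7))) = (-59 - 386)/(-3718 + (-1 - 47)²) = -445/(-3718 + (-48)²) = -445/(-3718 + 2304) = -445/(-1414) = -445*(-1/1414) = 445/1414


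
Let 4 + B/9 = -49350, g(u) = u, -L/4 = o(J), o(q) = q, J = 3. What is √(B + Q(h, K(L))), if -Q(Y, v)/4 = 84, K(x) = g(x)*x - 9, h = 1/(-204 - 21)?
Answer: I*√444522 ≈ 666.72*I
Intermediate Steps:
L = -12 (L = -4*3 = -12)
h = -1/225 (h = 1/(-225) = -1/225 ≈ -0.0044444)
K(x) = -9 + x² (K(x) = x*x - 9 = x² - 9 = -9 + x²)
Q(Y, v) = -336 (Q(Y, v) = -4*84 = -336)
B = -444186 (B = -36 + 9*(-49350) = -36 - 444150 = -444186)
√(B + Q(h, K(L))) = √(-444186 - 336) = √(-444522) = I*√444522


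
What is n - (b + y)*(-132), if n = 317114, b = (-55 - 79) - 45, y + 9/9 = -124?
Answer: 276986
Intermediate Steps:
y = -125 (y = -1 - 124 = -125)
b = -179 (b = -134 - 45 = -179)
n - (b + y)*(-132) = 317114 - (-179 - 125)*(-132) = 317114 - (-304)*(-132) = 317114 - 1*40128 = 317114 - 40128 = 276986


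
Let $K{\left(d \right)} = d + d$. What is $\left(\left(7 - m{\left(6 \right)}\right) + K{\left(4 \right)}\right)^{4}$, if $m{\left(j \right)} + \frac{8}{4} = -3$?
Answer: $160000$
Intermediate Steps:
$m{\left(j \right)} = -5$ ($m{\left(j \right)} = -2 - 3 = -5$)
$K{\left(d \right)} = 2 d$
$\left(\left(7 - m{\left(6 \right)}\right) + K{\left(4 \right)}\right)^{4} = \left(\left(7 - -5\right) + 2 \cdot 4\right)^{4} = \left(\left(7 + 5\right) + 8\right)^{4} = \left(12 + 8\right)^{4} = 20^{4} = 160000$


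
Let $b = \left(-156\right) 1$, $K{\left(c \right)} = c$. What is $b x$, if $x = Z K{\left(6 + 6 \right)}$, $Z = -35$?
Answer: $65520$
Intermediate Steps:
$x = -420$ ($x = - 35 \left(6 + 6\right) = \left(-35\right) 12 = -420$)
$b = -156$
$b x = \left(-156\right) \left(-420\right) = 65520$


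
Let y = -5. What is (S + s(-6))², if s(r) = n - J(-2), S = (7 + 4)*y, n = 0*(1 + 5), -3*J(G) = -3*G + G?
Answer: 25921/9 ≈ 2880.1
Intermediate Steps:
J(G) = 2*G/3 (J(G) = -(-3*G + G)/3 = -(-2)*G/3 = 2*G/3)
n = 0 (n = 0*6 = 0)
S = -55 (S = (7 + 4)*(-5) = 11*(-5) = -55)
s(r) = 4/3 (s(r) = 0 - 2*(-2)/3 = 0 - 1*(-4/3) = 0 + 4/3 = 4/3)
(S + s(-6))² = (-55 + 4/3)² = (-161/3)² = 25921/9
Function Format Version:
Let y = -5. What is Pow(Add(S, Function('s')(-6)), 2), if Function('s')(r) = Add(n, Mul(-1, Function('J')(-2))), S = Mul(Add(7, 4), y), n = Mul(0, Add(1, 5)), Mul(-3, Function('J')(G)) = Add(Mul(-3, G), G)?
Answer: Rational(25921, 9) ≈ 2880.1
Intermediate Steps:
Function('J')(G) = Mul(Rational(2, 3), G) (Function('J')(G) = Mul(Rational(-1, 3), Add(Mul(-3, G), G)) = Mul(Rational(-1, 3), Mul(-2, G)) = Mul(Rational(2, 3), G))
n = 0 (n = Mul(0, 6) = 0)
S = -55 (S = Mul(Add(7, 4), -5) = Mul(11, -5) = -55)
Function('s')(r) = Rational(4, 3) (Function('s')(r) = Add(0, Mul(-1, Mul(Rational(2, 3), -2))) = Add(0, Mul(-1, Rational(-4, 3))) = Add(0, Rational(4, 3)) = Rational(4, 3))
Pow(Add(S, Function('s')(-6)), 2) = Pow(Add(-55, Rational(4, 3)), 2) = Pow(Rational(-161, 3), 2) = Rational(25921, 9)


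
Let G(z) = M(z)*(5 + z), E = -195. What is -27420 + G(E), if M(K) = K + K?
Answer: 46680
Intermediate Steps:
M(K) = 2*K
G(z) = 2*z*(5 + z) (G(z) = (2*z)*(5 + z) = 2*z*(5 + z))
-27420 + G(E) = -27420 + 2*(-195)*(5 - 195) = -27420 + 2*(-195)*(-190) = -27420 + 74100 = 46680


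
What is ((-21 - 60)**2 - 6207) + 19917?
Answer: 20271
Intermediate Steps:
((-21 - 60)**2 - 6207) + 19917 = ((-81)**2 - 6207) + 19917 = (6561 - 6207) + 19917 = 354 + 19917 = 20271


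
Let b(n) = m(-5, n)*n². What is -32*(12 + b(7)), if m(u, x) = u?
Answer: 7456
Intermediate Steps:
b(n) = -5*n²
-32*(12 + b(7)) = -32*(12 - 5*7²) = -32*(12 - 5*49) = -32*(12 - 245) = -32*(-233) = 7456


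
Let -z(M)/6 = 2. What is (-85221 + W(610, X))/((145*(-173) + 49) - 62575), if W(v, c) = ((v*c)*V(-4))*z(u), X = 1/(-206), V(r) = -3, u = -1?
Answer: 8788743/9023933 ≈ 0.97394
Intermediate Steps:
z(M) = -12 (z(M) = -6*2 = -12)
X = -1/206 ≈ -0.0048544
W(v, c) = 36*c*v (W(v, c) = ((v*c)*(-3))*(-12) = ((c*v)*(-3))*(-12) = -3*c*v*(-12) = 36*c*v)
(-85221 + W(610, X))/((145*(-173) + 49) - 62575) = (-85221 + 36*(-1/206)*610)/((145*(-173) + 49) - 62575) = (-85221 - 10980/103)/((-25085 + 49) - 62575) = -8788743/(103*(-25036 - 62575)) = -8788743/103/(-87611) = -8788743/103*(-1/87611) = 8788743/9023933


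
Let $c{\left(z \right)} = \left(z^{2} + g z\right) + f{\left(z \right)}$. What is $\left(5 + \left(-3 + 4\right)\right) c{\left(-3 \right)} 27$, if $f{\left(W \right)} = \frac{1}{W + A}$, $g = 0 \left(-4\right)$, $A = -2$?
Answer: $\frac{7128}{5} \approx 1425.6$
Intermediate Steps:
$g = 0$
$f{\left(W \right)} = \frac{1}{-2 + W}$ ($f{\left(W \right)} = \frac{1}{W - 2} = \frac{1}{-2 + W}$)
$c{\left(z \right)} = z^{2} + \frac{1}{-2 + z}$ ($c{\left(z \right)} = \left(z^{2} + 0 z\right) + \frac{1}{-2 + z} = \left(z^{2} + 0\right) + \frac{1}{-2 + z} = z^{2} + \frac{1}{-2 + z}$)
$\left(5 + \left(-3 + 4\right)\right) c{\left(-3 \right)} 27 = \left(5 + \left(-3 + 4\right)\right) \frac{1 + \left(-3\right)^{2} \left(-2 - 3\right)}{-2 - 3} \cdot 27 = \left(5 + 1\right) \frac{1 + 9 \left(-5\right)}{-5} \cdot 27 = 6 \left(- \frac{1 - 45}{5}\right) 27 = 6 \left(\left(- \frac{1}{5}\right) \left(-44\right)\right) 27 = 6 \cdot \frac{44}{5} \cdot 27 = \frac{264}{5} \cdot 27 = \frac{7128}{5}$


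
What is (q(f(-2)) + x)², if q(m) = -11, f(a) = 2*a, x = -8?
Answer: 361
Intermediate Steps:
(q(f(-2)) + x)² = (-11 - 8)² = (-19)² = 361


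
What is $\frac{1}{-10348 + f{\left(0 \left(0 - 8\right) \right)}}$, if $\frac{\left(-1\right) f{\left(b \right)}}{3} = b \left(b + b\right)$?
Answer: $- \frac{1}{10348} \approx -9.6637 \cdot 10^{-5}$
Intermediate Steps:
$f{\left(b \right)} = - 6 b^{2}$ ($f{\left(b \right)} = - 3 b \left(b + b\right) = - 3 b 2 b = - 3 \cdot 2 b^{2} = - 6 b^{2}$)
$\frac{1}{-10348 + f{\left(0 \left(0 - 8\right) \right)}} = \frac{1}{-10348 - 6 \left(0 \left(0 - 8\right)\right)^{2}} = \frac{1}{-10348 - 6 \left(0 \left(-8\right)\right)^{2}} = \frac{1}{-10348 - 6 \cdot 0^{2}} = \frac{1}{-10348 - 0} = \frac{1}{-10348 + 0} = \frac{1}{-10348} = - \frac{1}{10348}$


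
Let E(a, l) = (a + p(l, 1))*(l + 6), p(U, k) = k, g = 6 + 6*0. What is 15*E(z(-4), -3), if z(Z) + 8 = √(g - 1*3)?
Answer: -315 + 45*√3 ≈ -237.06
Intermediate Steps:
g = 6 (g = 6 + 0 = 6)
z(Z) = -8 + √3 (z(Z) = -8 + √(6 - 1*3) = -8 + √(6 - 3) = -8 + √3)
E(a, l) = (1 + a)*(6 + l) (E(a, l) = (a + 1)*(l + 6) = (1 + a)*(6 + l))
15*E(z(-4), -3) = 15*(6 - 3 + 6*(-8 + √3) + (-8 + √3)*(-3)) = 15*(6 - 3 + (-48 + 6*√3) + (24 - 3*√3)) = 15*(-21 + 3*√3) = -315 + 45*√3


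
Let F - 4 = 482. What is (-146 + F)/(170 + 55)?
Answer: 68/45 ≈ 1.5111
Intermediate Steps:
F = 486 (F = 4 + 482 = 486)
(-146 + F)/(170 + 55) = (-146 + 486)/(170 + 55) = 340/225 = 340*(1/225) = 68/45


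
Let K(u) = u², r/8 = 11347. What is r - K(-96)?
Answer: 81560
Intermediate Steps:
r = 90776 (r = 8*11347 = 90776)
r - K(-96) = 90776 - 1*(-96)² = 90776 - 1*9216 = 90776 - 9216 = 81560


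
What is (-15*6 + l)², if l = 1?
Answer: 7921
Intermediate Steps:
(-15*6 + l)² = (-15*6 + 1)² = (-90 + 1)² = (-89)² = 7921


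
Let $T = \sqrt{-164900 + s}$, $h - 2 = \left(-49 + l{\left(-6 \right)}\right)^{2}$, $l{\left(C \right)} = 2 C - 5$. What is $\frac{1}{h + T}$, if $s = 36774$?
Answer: $\frac{2179}{9560145} - \frac{i \sqrt{128126}}{19120290} \approx 0.00022793 - 1.8721 \cdot 10^{-5} i$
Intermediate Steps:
$l{\left(C \right)} = -5 + 2 C$
$h = 4358$ ($h = 2 + \left(-49 + \left(-5 + 2 \left(-6\right)\right)\right)^{2} = 2 + \left(-49 - 17\right)^{2} = 2 + \left(-66\right)^{2} = 2 + 4356 = 4358$)
$T = i \sqrt{128126}$ ($T = \sqrt{-164900 + 36774} = \sqrt{-128126} = i \sqrt{128126} \approx 357.95 i$)
$\frac{1}{h + T} = \frac{1}{4358 + i \sqrt{128126}}$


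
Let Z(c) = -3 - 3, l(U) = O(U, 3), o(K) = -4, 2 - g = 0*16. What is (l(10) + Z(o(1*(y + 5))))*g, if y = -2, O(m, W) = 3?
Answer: -6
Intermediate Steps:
g = 2 (g = 2 - 0*16 = 2 - 1*0 = 2 + 0 = 2)
l(U) = 3
Z(c) = -6
(l(10) + Z(o(1*(y + 5))))*g = (3 - 6)*2 = -3*2 = -6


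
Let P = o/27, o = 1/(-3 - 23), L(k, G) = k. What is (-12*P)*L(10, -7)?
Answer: 20/117 ≈ 0.17094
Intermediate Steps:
o = -1/26 (o = 1/(-26) = -1/26 ≈ -0.038462)
P = -1/702 (P = -1/26/27 = -1/26*1/27 = -1/702 ≈ -0.0014245)
(-12*P)*L(10, -7) = -12*(-1/702)*10 = (2/117)*10 = 20/117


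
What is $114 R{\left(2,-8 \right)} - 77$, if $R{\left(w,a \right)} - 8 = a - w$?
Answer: $-305$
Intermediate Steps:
$R{\left(w,a \right)} = 8 + a - w$ ($R{\left(w,a \right)} = 8 + \left(a - w\right) = 8 + a - w$)
$114 R{\left(2,-8 \right)} - 77 = 114 \left(8 - 8 - 2\right) - 77 = 114 \left(-2\right) - 77 = -228 - 77 = -305$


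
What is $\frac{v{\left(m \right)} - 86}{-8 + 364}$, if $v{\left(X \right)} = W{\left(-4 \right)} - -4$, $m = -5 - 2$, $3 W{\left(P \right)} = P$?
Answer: $- \frac{125}{534} \approx -0.23408$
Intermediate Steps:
$W{\left(P \right)} = \frac{P}{3}$
$m = -7$ ($m = -5 - 2 = -7$)
$v{\left(X \right)} = \frac{8}{3}$ ($v{\left(X \right)} = \frac{1}{3} \left(-4\right) - -4 = - \frac{4}{3} + 4 = \frac{8}{3}$)
$\frac{v{\left(m \right)} - 86}{-8 + 364} = \frac{\frac{8}{3} - 86}{-8 + 364} = - \frac{250}{3 \cdot 356} = \left(- \frac{250}{3}\right) \frac{1}{356} = - \frac{125}{534}$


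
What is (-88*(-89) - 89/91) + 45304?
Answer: 4835287/91 ≈ 53135.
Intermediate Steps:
(-88*(-89) - 89/91) + 45304 = (7832 - 89*1/91) + 45304 = (7832 - 89/91) + 45304 = 712623/91 + 45304 = 4835287/91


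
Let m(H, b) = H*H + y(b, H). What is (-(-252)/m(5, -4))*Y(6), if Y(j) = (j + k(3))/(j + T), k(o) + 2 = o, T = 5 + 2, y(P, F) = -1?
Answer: 147/26 ≈ 5.6538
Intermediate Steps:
T = 7
m(H, b) = -1 + H² (m(H, b) = H*H - 1 = H² - 1 = -1 + H²)
k(o) = -2 + o
Y(j) = (1 + j)/(7 + j) (Y(j) = (j + (-2 + 3))/(j + 7) = (j + 1)/(7 + j) = (1 + j)/(7 + j))
(-(-252)/m(5, -4))*Y(6) = (-(-252)/(-1 + 5²))*((1 + 6)/(7 + 6)) = (-(-252)/(-1 + 25))*(7/13) = (-(-252)/24)*((1/13)*7) = -(-252)/24*(7/13) = -14*(-¾)*(7/13) = (21/2)*(7/13) = 147/26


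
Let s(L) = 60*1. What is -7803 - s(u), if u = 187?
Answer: -7863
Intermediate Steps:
s(L) = 60
-7803 - s(u) = -7803 - 1*60 = -7803 - 60 = -7863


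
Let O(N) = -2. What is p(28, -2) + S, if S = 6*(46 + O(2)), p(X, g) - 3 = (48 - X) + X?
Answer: 315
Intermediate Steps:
p(X, g) = 51 (p(X, g) = 3 + ((48 - X) + X) = 3 + 48 = 51)
S = 264 (S = 6*(46 - 2) = 6*44 = 264)
p(28, -2) + S = 51 + 264 = 315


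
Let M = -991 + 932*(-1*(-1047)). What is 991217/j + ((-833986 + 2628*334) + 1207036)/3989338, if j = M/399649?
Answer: 790166558930642290/1944429271897 ≈ 4.0637e+5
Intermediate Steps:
M = 974813 (M = -991 + 932*1047 = -991 + 975804 = 974813)
j = 974813/399649 ≈ 2.4392
991217/j + ((-833986 + 2628*334) + 1207036)/3989338 = 991217/(974813/399649) + ((-833986 + 2628*334) + 1207036)/3989338 = 991217*(399649/974813) + ((-833986 + 877752) + 1207036)*(1/3989338) = 396138882833/974813 + (43766 + 1207036)*(1/3989338) = 396138882833/974813 + 1250802*(1/3989338) = 396138882833/974813 + 625401/1994669 = 790166558930642290/1944429271897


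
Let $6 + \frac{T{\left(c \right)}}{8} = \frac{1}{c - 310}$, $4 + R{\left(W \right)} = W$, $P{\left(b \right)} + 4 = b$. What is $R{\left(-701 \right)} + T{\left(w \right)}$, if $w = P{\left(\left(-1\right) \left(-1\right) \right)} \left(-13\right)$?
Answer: $- \frac{204071}{271} \approx -753.03$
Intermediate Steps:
$P{\left(b \right)} = -4 + b$
$R{\left(W \right)} = -4 + W$
$w = 39$ ($w = \left(-4 - -1\right) \left(-13\right) = \left(-4 + 1\right) \left(-13\right) = \left(-3\right) \left(-13\right) = 39$)
$T{\left(c \right)} = -48 + \frac{8}{-310 + c}$ ($T{\left(c \right)} = -48 + \frac{8}{c - 310} = -48 + \frac{8}{-310 + c}$)
$R{\left(-701 \right)} + T{\left(w \right)} = \left(-4 - 701\right) + \frac{8 \left(1861 - 234\right)}{-310 + 39} = -705 + \frac{8 \left(1861 - 234\right)}{-271} = -705 + 8 \left(- \frac{1}{271}\right) 1627 = -705 - \frac{13016}{271} = - \frac{204071}{271}$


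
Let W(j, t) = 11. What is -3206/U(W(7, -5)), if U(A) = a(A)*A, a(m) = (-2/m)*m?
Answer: 1603/11 ≈ 145.73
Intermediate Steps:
a(m) = -2
U(A) = -2*A
-3206/U(W(7, -5)) = -3206/((-2*11)) = -3206/(-22) = -3206*(-1/22) = 1603/11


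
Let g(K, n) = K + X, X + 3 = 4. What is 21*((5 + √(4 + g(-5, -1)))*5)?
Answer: 525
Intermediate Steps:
X = 1 (X = -3 + 4 = 1)
g(K, n) = 1 + K (g(K, n) = K + 1 = 1 + K)
21*((5 + √(4 + g(-5, -1)))*5) = 21*((5 + √(4 + (1 - 5)))*5) = 21*((5 + √(4 - 4))*5) = 21*((5 + √0)*5) = 21*((5 + 0)*5) = 21*(5*5) = 21*25 = 525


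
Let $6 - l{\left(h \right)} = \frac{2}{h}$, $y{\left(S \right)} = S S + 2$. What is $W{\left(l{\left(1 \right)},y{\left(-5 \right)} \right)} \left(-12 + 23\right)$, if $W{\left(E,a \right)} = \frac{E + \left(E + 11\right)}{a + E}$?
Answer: $\frac{209}{31} \approx 6.7419$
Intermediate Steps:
$y{\left(S \right)} = 2 + S^{2}$ ($y{\left(S \right)} = S^{2} + 2 = 2 + S^{2}$)
$l{\left(h \right)} = 6 - \frac{2}{h}$
$W{\left(E,a \right)} = \frac{11 + 2 E}{E + a}$ ($W{\left(E,a \right)} = \frac{E + \left(11 + E\right)}{E + a} = \frac{11 + 2 E}{E + a}$)
$W{\left(l{\left(1 \right)},y{\left(-5 \right)} \right)} \left(-12 + 23\right) = \frac{11 + 2 \left(6 - \frac{2}{1}\right)}{\left(6 - \frac{2}{1}\right) + \left(2 + \left(-5\right)^{2}\right)} \left(-12 + 23\right) = \frac{11 + 2 \left(6 - 2\right)}{\left(6 - 2\right) + \left(2 + 25\right)} 11 = \frac{11 + 2 \left(6 - 2\right)}{\left(6 - 2\right) + 27} \cdot 11 = \frac{11 + 2 \cdot 4}{4 + 27} \cdot 11 = \frac{11 + 8}{31} \cdot 11 = \frac{1}{31} \cdot 19 \cdot 11 = \frac{19}{31} \cdot 11 = \frac{209}{31}$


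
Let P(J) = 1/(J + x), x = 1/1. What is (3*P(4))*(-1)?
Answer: -3/5 ≈ -0.60000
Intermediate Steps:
x = 1
P(J) = 1/(1 + J) (P(J) = 1/(J + 1) = 1/(1 + J))
(3*P(4))*(-1) = (3/(1 + 4))*(-1) = (3/5)*(-1) = -3/5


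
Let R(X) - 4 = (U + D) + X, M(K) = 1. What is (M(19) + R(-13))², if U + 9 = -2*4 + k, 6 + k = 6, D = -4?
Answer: 841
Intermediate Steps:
k = 0 (k = -6 + 6 = 0)
U = -17 (U = -9 + (-2*4 + 0) = -9 + (-8 + 0) = -9 - 8 = -17)
R(X) = -17 + X (R(X) = 4 + ((-17 - 4) + X) = 4 + (-21 + X) = -17 + X)
(M(19) + R(-13))² = (1 + (-17 - 13))² = (1 - 30)² = (-29)² = 841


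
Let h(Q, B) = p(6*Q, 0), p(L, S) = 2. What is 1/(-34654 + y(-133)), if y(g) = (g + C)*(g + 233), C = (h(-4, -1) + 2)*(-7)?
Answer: -1/50754 ≈ -1.9703e-5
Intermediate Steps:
h(Q, B) = 2
C = -28 (C = (2 + 2)*(-7) = 4*(-7) = -28)
y(g) = (-28 + g)*(233 + g) (y(g) = (g - 28)*(g + 233) = (-28 + g)*(233 + g))
1/(-34654 + y(-133)) = 1/(-34654 + (-6524 + (-133)² + 205*(-133))) = 1/(-34654 + (-6524 + 17689 - 27265)) = 1/(-34654 - 16100) = 1/(-50754) = -1/50754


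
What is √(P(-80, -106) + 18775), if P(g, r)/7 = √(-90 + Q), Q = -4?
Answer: √(18775 + 7*I*√94) ≈ 137.02 + 0.248*I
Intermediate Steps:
P(g, r) = 7*I*√94 (P(g, r) = 7*√(-90 - 4) = 7*√(-94) = 7*(I*√94) = 7*I*√94)
√(P(-80, -106) + 18775) = √(7*I*√94 + 18775) = √(18775 + 7*I*√94)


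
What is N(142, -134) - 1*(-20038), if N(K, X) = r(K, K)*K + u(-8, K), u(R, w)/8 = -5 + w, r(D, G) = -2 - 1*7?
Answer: 19856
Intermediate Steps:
r(D, G) = -9 (r(D, G) = -2 - 7 = -9)
u(R, w) = -40 + 8*w (u(R, w) = 8*(-5 + w) = -40 + 8*w)
N(K, X) = -40 - K (N(K, X) = -9*K + (-40 + 8*K) = -40 - K)
N(142, -134) - 1*(-20038) = (-40 - 1*142) - 1*(-20038) = (-40 - 142) + 20038 = -182 + 20038 = 19856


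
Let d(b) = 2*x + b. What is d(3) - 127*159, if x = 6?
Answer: -20178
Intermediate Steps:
d(b) = 12 + b (d(b) = 2*6 + b = 12 + b)
d(3) - 127*159 = (12 + 3) - 127*159 = 15 - 20193 = -20178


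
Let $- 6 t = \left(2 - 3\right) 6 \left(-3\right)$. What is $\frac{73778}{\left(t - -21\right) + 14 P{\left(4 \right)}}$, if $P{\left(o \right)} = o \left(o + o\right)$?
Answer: $\frac{36889}{233} \approx 158.32$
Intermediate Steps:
$P{\left(o \right)} = 2 o^{2}$ ($P{\left(o \right)} = o 2 o = 2 o^{2}$)
$t = -3$ ($t = - \frac{\left(2 - 3\right) 6 \left(-3\right)}{6} = - \frac{\left(-1\right) 6 \left(-3\right)}{6} = - \frac{\left(-6\right) \left(-3\right)}{6} = \left(- \frac{1}{6}\right) 18 = -3$)
$\frac{73778}{\left(t - -21\right) + 14 P{\left(4 \right)}} = \frac{73778}{\left(-3 - -21\right) + 14 \cdot 2 \cdot 4^{2}} = \frac{73778}{\left(-3 + 21\right) + 14 \cdot 2 \cdot 16} = \frac{73778}{18 + 14 \cdot 32} = \frac{73778}{18 + 448} = \frac{73778}{466} = 73778 \cdot \frac{1}{466} = \frac{36889}{233}$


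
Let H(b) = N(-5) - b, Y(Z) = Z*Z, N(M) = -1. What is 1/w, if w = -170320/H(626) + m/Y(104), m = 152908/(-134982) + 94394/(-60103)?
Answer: 1146212105359464/311359914130656097 ≈ 0.0036813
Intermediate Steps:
Y(Z) = Z²
H(b) = -1 - b
m = -10965860216/4056411573 (m = 152908*(-1/134982) + 94394*(-1/60103) = -76454/67491 - 94394/60103 = -10965860216/4056411573 ≈ -2.7033)
w = 311359914130656097/1146212105359464 (w = -170320/(-1 - 1*626) - 10965860216/(4056411573*(104²)) = -170320/(-1 - 626) - 10965860216/4056411573/10816 = -170320/(-627) - 10965860216/4056411573*1/10816 = -170320*(-1/627) - 1370732527/5484268446696 = 170320/627 - 1370732527/5484268446696 = 311359914130656097/1146212105359464 ≈ 271.64)
1/w = 1/(311359914130656097/1146212105359464) = 1146212105359464/311359914130656097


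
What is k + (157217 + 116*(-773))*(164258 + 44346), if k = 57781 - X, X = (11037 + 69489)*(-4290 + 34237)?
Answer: 11679537255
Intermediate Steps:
X = 2411512122 (X = 80526*29947 = 2411512122)
k = -2411454341 (k = 57781 - 1*2411512122 = 57781 - 2411512122 = -2411454341)
k + (157217 + 116*(-773))*(164258 + 44346) = -2411454341 + (157217 + 116*(-773))*(164258 + 44346) = -2411454341 + (157217 - 89668)*208604 = -2411454341 + 67549*208604 = -2411454341 + 14090991596 = 11679537255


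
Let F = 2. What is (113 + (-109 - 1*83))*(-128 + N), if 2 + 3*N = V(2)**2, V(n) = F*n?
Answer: 29230/3 ≈ 9743.3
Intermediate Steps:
V(n) = 2*n
N = 14/3 (N = -2/3 + (2*2)**2/3 = -2/3 + (1/3)*4**2 = -2/3 + (1/3)*16 = -2/3 + 16/3 = 14/3 ≈ 4.6667)
(113 + (-109 - 1*83))*(-128 + N) = (113 + (-109 - 1*83))*(-128 + 14/3) = (113 + (-109 - 83))*(-370/3) = (113 - 192)*(-370/3) = -79*(-370/3) = 29230/3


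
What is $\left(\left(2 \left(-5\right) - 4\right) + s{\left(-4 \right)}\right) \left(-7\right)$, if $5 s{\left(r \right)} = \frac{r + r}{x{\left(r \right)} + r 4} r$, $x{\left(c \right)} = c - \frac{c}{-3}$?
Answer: $\frac{1001}{10} \approx 100.1$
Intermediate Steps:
$x{\left(c \right)} = \frac{4 c}{3}$ ($x{\left(c \right)} = c - c \left(- \frac{1}{3}\right) = c - - \frac{c}{3} = c + \frac{c}{3} = \frac{4 c}{3}$)
$s{\left(r \right)} = \frac{3 r}{40}$ ($s{\left(r \right)} = \frac{\frac{r + r}{\frac{4 r}{3} + r 4} r}{5} = \frac{\frac{2 r}{\frac{4 r}{3} + 4 r} r}{5} = \frac{\frac{2 r}{\frac{16}{3} r} r}{5} = \frac{2 r \frac{3}{16 r} r}{5} = \frac{\frac{3}{8} r}{5} = \frac{3 r}{40}$)
$\left(\left(2 \left(-5\right) - 4\right) + s{\left(-4 \right)}\right) \left(-7\right) = \left(\left(2 \left(-5\right) - 4\right) + \frac{3}{40} \left(-4\right)\right) \left(-7\right) = \left(\left(-10 - 4\right) - \frac{3}{10}\right) \left(-7\right) = \left(-14 - \frac{3}{10}\right) \left(-7\right) = \left(- \frac{143}{10}\right) \left(-7\right) = \frac{1001}{10}$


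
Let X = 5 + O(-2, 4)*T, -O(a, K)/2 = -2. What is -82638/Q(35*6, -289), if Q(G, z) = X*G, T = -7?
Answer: 13773/805 ≈ 17.109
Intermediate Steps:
O(a, K) = 4 (O(a, K) = -2*(-2) = 4)
X = -23 (X = 5 + 4*(-7) = 5 - 28 = -23)
Q(G, z) = -23*G
-82638/Q(35*6, -289) = -82638/((-805*6)) = -82638/((-23*210)) = -82638/(-4830) = -82638*(-1/4830) = 13773/805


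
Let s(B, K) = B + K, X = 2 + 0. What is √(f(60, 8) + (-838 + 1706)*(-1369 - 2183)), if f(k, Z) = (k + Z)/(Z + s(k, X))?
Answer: I*√3776840410/35 ≈ 1755.9*I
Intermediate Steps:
X = 2
f(k, Z) = (Z + k)/(2 + Z + k) (f(k, Z) = (k + Z)/(Z + (k + 2)) = (Z + k)/(Z + (2 + k)) = (Z + k)/(2 + Z + k))
√(f(60, 8) + (-838 + 1706)*(-1369 - 2183)) = √((8 + 60)/(2 + 8 + 60) + (-838 + 1706)*(-1369 - 2183)) = √(68/70 + 868*(-3552)) = √((1/70)*68 - 3083136) = √(34/35 - 3083136) = √(-107909726/35) = I*√3776840410/35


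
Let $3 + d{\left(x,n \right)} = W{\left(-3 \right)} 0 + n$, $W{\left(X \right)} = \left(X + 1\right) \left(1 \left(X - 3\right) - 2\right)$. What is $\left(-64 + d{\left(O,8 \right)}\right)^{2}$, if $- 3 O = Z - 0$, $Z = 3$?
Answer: $3481$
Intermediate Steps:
$W{\left(X \right)} = \left(1 + X\right) \left(-5 + X\right)$ ($W{\left(X \right)} = \left(1 + X\right) \left(1 \left(-3 + X\right) - 2\right) = \left(1 + X\right) \left(\left(-3 + X\right) - 2\right) = \left(1 + X\right) \left(-5 + X\right)$)
$O = -1$ ($O = - \frac{3 - 0}{3} = - \frac{3 + 0}{3} = \left(- \frac{1}{3}\right) 3 = -1$)
$d{\left(x,n \right)} = -3 + n$ ($d{\left(x,n \right)} = -3 + \left(\left(-5 + \left(-3\right)^{2} - -12\right) 0 + n\right) = -3 + \left(\left(-5 + 9 + 12\right) 0 + n\right) = -3 + \left(16 \cdot 0 + n\right) = -3 + \left(0 + n\right) = -3 + n$)
$\left(-64 + d{\left(O,8 \right)}\right)^{2} = \left(-64 + \left(-3 + 8\right)\right)^{2} = \left(-64 + 5\right)^{2} = \left(-59\right)^{2} = 3481$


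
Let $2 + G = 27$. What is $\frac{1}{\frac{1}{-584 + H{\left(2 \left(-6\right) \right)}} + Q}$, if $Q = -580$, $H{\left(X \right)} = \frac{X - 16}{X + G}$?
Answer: $- \frac{7620}{4419613} \approx -0.0017241$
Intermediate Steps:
$G = 25$ ($G = -2 + 27 = 25$)
$H{\left(X \right)} = \frac{-16 + X}{25 + X}$ ($H{\left(X \right)} = \frac{X - 16}{X + 25} = \frac{-16 + X}{25 + X}$)
$\frac{1}{\frac{1}{-584 + H{\left(2 \left(-6\right) \right)}} + Q} = \frac{1}{\frac{1}{-584 + \frac{-16 + 2 \left(-6\right)}{25 + 2 \left(-6\right)}} - 580} = \frac{1}{\frac{1}{-584 + \frac{-16 - 12}{25 - 12}} - 580} = \frac{1}{\frac{1}{-584 + \frac{1}{13} \left(-28\right)} - 580} = \frac{1}{\frac{1}{-584 - \frac{28}{13}} - 580} = \frac{1}{\frac{1}{- \frac{7620}{13}} - 580} = \frac{1}{- \frac{13}{7620} - 580} = \frac{1}{- \frac{4419613}{7620}} = - \frac{7620}{4419613}$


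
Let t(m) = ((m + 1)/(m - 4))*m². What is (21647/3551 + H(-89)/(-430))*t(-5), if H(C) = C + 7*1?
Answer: 95993920/1374237 ≈ 69.853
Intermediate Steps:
H(C) = 7 + C (H(C) = C + 7 = 7 + C)
t(m) = m²*(1 + m)/(-4 + m) (t(m) = ((1 + m)/(-4 + m))*m² = m²*(1 + m)/(-4 + m))
(21647/3551 + H(-89)/(-430))*t(-5) = (21647/3551 + (7 - 89)/(-430))*((-5)²*(1 - 5)/(-4 - 5)) = (21647*(1/3551) - 82*(-1/430))*(25*(-4)/(-9)) = (21647/3551 + 41/215)*(25*(-⅑)*(-4)) = (4799696/763465)*(100/9) = 95993920/1374237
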